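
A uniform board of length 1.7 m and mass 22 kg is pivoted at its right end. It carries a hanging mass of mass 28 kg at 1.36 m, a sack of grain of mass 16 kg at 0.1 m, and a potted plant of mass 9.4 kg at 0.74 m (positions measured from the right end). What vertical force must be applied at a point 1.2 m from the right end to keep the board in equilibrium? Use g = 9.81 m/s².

F ≈ 534 N

Take moments about the right end.
Beam weight: 22 × 9.81 = 215.8 N down at 0.85 m → arm 0.85 m, τ = 215.8 × 0.85 = 183.4 N·m counterclockwise.
Hanging mass: 28 × 9.81 = 274.7 N down at 1.36 m → arm 1.36 m, τ = 274.7 × 1.36 = 373.6 N·m counterclockwise.
Sack of grain: 16 × 9.81 = 157 N down at 0.1 m → arm 0.1 m, τ = 157 × 0.1 = 15.7 N·m counterclockwise.
Potted plant: 9.4 × 9.81 = 92.21 N down at 0.74 m → arm 0.74 m, τ = 92.21 × 0.74 = 68.24 N·m counterclockwise.
Net moment of the loads = 640.9 N·m counterclockwise.
The upward force F acts at a point 1.2 m from the right end, arm 1.2 m, giving F × 1.2 clockwise.
Balancing moments: F × 1.2 = 640.9, giving F = 640.9 / 1.2 = 534 N.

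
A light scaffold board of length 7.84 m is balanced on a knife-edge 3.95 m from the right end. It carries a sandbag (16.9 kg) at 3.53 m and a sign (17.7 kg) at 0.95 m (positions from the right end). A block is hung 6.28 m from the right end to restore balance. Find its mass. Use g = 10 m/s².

About the knife-edge (at 3.95 m from the right end):
Sandbag: 16.9 × 10 = 169 N down at 3.53 m → arm 0.42 m, τ = 169 × 0.42 = 70.98 N·m clockwise.
Sign: 17.7 × 10 = 177 N down at 0.95 m → arm 3 m, τ = 177 × 3 = 531 N·m clockwise.
Net moment of known loads = 602 N·m clockwise.
An unknown mass m at 6.28 m has arm 2.33 m; its moment is m·g·2.33 counterclockwise.
Στ = 0 ⇒ m × 10 × 2.33 = 602 ⇒ m = 602 / (10 × 2.33) = 25.8 kg.

m ≈ 25.8 kg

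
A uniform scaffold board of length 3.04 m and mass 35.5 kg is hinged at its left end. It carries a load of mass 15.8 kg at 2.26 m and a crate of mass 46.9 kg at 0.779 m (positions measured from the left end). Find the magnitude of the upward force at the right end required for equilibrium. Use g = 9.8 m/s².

F ≈ 407 N

Choose the left end as the axis so the unknown pivot reaction has zero arm there.
Beam weight: 35.5 × 9.8 = 347.9 N down at 1.52 m → arm 1.52 m, τ = 347.9 × 1.52 = 528.8 N·m clockwise.
Load: 15.8 × 9.8 = 154.8 N down at 2.26 m → arm 2.26 m, τ = 154.8 × 2.26 = 349.8 N·m clockwise.
Crate: 46.9 × 9.8 = 459.6 N down at 0.779 m → arm 0.779 m, τ = 459.6 × 0.779 = 358 N·m clockwise.
Net moment of the loads = 1237 N·m clockwise.
The upward force F acts at the right end, arm 3.04 m, giving F × 3.04 counterclockwise.
Setting net torque to zero: F × 3.04 = 1237 → F = 1237 / 3.04 = 407 N.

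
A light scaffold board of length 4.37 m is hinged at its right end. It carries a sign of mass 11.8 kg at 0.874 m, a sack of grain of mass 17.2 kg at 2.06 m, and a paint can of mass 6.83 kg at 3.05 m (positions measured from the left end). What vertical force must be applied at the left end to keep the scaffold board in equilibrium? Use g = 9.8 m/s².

F ≈ 202 N

Taking torques about the right end:
Sign: 11.8 × 9.8 = 115.6 N down at 0.874 m → arm 3.496 m, τ = 115.6 × 3.496 = 404.1 N·m counterclockwise.
Sack of grain: 17.2 × 9.8 = 168.6 N down at 2.06 m → arm 2.31 m, τ = 168.6 × 2.31 = 389.5 N·m counterclockwise.
Paint can: 6.83 × 9.8 = 66.93 N down at 3.05 m → arm 1.32 m, τ = 66.93 × 1.32 = 88.35 N·m counterclockwise.
Net moment of the loads = 882 N·m counterclockwise.
The upward force F acts at the left end, arm 4.37 m, giving F × 4.37 clockwise.
For rotational equilibrium, F × 4.37 = 882, so F = 882 / 4.37 = 202 N.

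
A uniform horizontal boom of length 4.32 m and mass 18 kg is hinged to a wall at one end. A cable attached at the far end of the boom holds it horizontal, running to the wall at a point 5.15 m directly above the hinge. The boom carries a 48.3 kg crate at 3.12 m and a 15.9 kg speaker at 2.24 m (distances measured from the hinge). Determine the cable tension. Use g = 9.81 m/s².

Taking torques about the hinge:
Beam weight: 18 × 9.81 = 176.6 N down at 2.16 m → arm 2.16 m, τ = 176.6 × 2.16 = 381.5 N·m clockwise.
Crate: 48.3 × 9.81 = 473.8 N down at 3.12 m → arm 3.12 m, τ = 473.8 × 3.12 = 1478 N·m clockwise.
Speaker: 15.9 × 9.81 = 156 N down at 2.24 m → arm 2.24 m, τ = 156 × 2.24 = 349.4 N·m clockwise.
Total clockwise load moment = 2209 N·m.
The cable tension T acts at 4.32 m; only its component perpendicular to the boom, T sinθ, produces torque. sinθ = h/√(h²+d²) = 5.15/√(5.15²+4.32²) = 0.7661.
Στ = 0 ⇒ T × 4.32 × 0.7661 = 2209 ⇒ T = 2209 / 3.31 = 667 N.

T ≈ 667 N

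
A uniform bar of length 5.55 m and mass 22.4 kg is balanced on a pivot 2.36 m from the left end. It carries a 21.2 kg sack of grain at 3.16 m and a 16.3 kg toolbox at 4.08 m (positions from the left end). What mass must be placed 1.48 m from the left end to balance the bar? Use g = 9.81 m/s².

m ≈ 61.7 kg

Sum moments about the pivot (at 2.36 m from the left end) (the support reaction has zero arm there).
Beam weight: 22.4 × 9.81 = 219.7 N down at 2.775 m → arm 0.415 m, τ = 219.7 × 0.415 = 91.18 N·m clockwise.
Sack of grain: 21.2 × 9.81 = 208 N down at 3.16 m → arm 0.8 m, τ = 208 × 0.8 = 166.4 N·m clockwise.
Toolbox: 16.3 × 9.81 = 159.9 N down at 4.08 m → arm 1.72 m, τ = 159.9 × 1.72 = 275 N·m clockwise.
Net moment of known loads = 532.6 N·m clockwise.
An unknown mass m at 1.48 m has arm 0.88 m; its moment is m·g·0.88 counterclockwise.
Στ = 0 ⇒ m × 9.81 × 0.88 = 532.6 ⇒ m = 532.6 / (9.81 × 0.88) = 61.7 kg.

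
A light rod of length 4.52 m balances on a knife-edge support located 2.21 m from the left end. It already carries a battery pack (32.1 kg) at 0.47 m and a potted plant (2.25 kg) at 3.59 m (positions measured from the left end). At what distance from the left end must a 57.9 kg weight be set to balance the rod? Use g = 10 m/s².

x ≈ 3.12 m from the left end

Choose the knife-edge support (at 2.21 m from the left end) as the axis so the support reaction has zero arm there.
Battery pack: 32.1 × 10 = 321 N down at 0.47 m → arm 1.74 m, τ = 321 × 1.74 = 558.5 N·m counterclockwise.
Potted plant: 2.25 × 10 = 22.5 N down at 3.59 m → arm 1.38 m, τ = 22.5 × 1.38 = 31.05 N·m clockwise.
Net moment of existing loads = 527.5 N·m counterclockwise.
The weight weighs 57.9 × 10 = 579 N and must supply an equal clockwise moment, so its lever arm about the knife-edge support is 527.5 / 579 = 0.911 m.
That puts it at 2.21 + 0.911 = 3.12 m from the left end.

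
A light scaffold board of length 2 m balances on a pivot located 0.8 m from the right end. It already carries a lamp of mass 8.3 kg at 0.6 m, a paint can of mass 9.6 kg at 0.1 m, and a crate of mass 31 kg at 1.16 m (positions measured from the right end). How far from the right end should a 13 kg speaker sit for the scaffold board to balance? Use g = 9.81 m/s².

About the pivot (at 0.8 m from the right end):
Lamp: 8.3 × 9.81 = 81.42 N down at 0.6 m → arm 0.2 m, τ = 81.42 × 0.2 = 16.28 N·m clockwise.
Paint can: 9.6 × 9.81 = 94.18 N down at 0.1 m → arm 0.7 m, τ = 94.18 × 0.7 = 65.93 N·m clockwise.
Crate: 31 × 9.81 = 304.1 N down at 1.16 m → arm 0.36 m, τ = 304.1 × 0.36 = 109.5 N·m counterclockwise.
Net moment of existing loads = 27.29 N·m counterclockwise.
The speaker weighs 13 × 9.81 = 127.5 N and must supply an equal clockwise moment, so its lever arm about the pivot is 27.29 / 127.5 = 0.214 m.
That puts it at 0.8 − 0.214 = 0.586 m from the right end.

x ≈ 0.586 m from the right end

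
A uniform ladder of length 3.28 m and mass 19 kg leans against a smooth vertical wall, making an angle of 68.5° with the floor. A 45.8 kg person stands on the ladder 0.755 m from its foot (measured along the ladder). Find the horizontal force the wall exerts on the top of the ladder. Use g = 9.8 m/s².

Take moments about the foot of the ladder.
Ladder weight 19×9.8 = 186.2 N acts at 1.64 m along the ladder; its horizontal arm is 1.64·cos68.5° = 0.6011 m → τ = 111.9 N·m clockwise.
Person: 45.8×9.8 = 448.8 N at 0.755 m → arm 0.2767 m → τ = 124.2 N·m clockwise.
Wall normal N acts horizontally at the top; its moment arm is the height L sinθ = 3.28·sin68.5° = 3.052 m, counterclockwise.
For rotational equilibrium, N × 3.052 = 236.1, so N = 77.4 N.

N_wall ≈ 77.4 N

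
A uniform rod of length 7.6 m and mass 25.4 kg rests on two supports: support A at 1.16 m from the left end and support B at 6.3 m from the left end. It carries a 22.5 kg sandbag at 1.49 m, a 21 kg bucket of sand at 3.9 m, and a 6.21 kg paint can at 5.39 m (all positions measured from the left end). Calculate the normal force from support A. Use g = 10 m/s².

Sum moments about support B (its reaction then has zero moment arm).
Beam weight: 25.4 × 10 = 254 N down at 3.8 m → arm 2.5 m, τ = 254 × 2.5 = 635 N·m counterclockwise.
Sandbag: 22.5 × 10 = 225 N down at 1.49 m → arm 4.81 m, τ = 225 × 4.81 = 1082 N·m counterclockwise.
Bucket of sand: 21 × 10 = 210 N down at 3.9 m → arm 2.4 m, τ = 210 × 2.4 = 504 N·m counterclockwise.
Paint can: 6.21 × 10 = 62.1 N down at 5.39 m → arm 0.91 m, τ = 62.1 × 0.91 = 56.51 N·m counterclockwise.
Net load moment about support B = 2278 N·m counterclockwise.
Reaction R at support A is upward at 1.16 m, arm 5.14 m → moment R × 5.14 clockwise.
For rotational equilibrium, R × 5.14 = 2278, so R = 443 N.

R_A ≈ 443 N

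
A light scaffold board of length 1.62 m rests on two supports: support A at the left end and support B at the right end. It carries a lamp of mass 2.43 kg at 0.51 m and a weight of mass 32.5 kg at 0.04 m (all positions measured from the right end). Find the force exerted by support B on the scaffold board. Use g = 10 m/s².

R_B ≈ 334 N

Take moments about support A.
Lamp: 2.43 × 10 = 24.3 N down at 0.51 m → arm 1.11 m, τ = 24.3 × 1.11 = 26.97 N·m clockwise.
Weight: 32.5 × 10 = 325 N down at 0.04 m → arm 1.58 m, τ = 325 × 1.58 = 513.5 N·m clockwise.
Net load moment about support A = 540.5 N·m clockwise.
Reaction R at support B is upward at 0 m, arm 1.62 m → moment R × 1.62 counterclockwise.
Balancing moments: R × 1.62 = 540.5, giving R = 334 N.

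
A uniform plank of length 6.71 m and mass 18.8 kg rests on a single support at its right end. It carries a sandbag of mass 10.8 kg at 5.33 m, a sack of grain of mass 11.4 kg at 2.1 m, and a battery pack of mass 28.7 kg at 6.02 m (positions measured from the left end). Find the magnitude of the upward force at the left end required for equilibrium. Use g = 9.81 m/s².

F ≈ 220 N

About the right end:
Beam weight: 18.8 × 9.81 = 184.4 N down at 3.355 m → arm 3.355 m, τ = 184.4 × 3.355 = 618.7 N·m counterclockwise.
Sandbag: 10.8 × 9.81 = 105.9 N down at 5.33 m → arm 1.38 m, τ = 105.9 × 1.38 = 146.1 N·m counterclockwise.
Sack of grain: 11.4 × 9.81 = 111.8 N down at 2.1 m → arm 4.61 m, τ = 111.8 × 4.61 = 515.4 N·m counterclockwise.
Battery pack: 28.7 × 9.81 = 281.5 N down at 6.02 m → arm 0.69 m, τ = 281.5 × 0.69 = 194.2 N·m counterclockwise.
Net moment of the loads = 1474 N·m counterclockwise.
The upward force F acts at the left end, arm 6.71 m, giving F × 6.71 clockwise.
Setting net torque to zero: F × 6.71 = 1474 → F = 1474 / 6.71 = 220 N.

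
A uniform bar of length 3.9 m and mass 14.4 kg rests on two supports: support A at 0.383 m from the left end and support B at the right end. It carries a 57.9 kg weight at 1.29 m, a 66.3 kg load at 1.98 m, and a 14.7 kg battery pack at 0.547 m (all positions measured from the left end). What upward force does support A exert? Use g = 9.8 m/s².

Take moments about support B.
Beam weight: 14.4 × 9.8 = 141.1 N down at 1.95 m → arm 1.95 m, τ = 141.1 × 1.95 = 275.1 N·m counterclockwise.
Weight: 57.9 × 9.8 = 567.4 N down at 1.29 m → arm 2.61 m, τ = 567.4 × 2.61 = 1481 N·m counterclockwise.
Load: 66.3 × 9.8 = 649.7 N down at 1.98 m → arm 1.92 m, τ = 649.7 × 1.92 = 1247 N·m counterclockwise.
Battery pack: 14.7 × 9.8 = 144.1 N down at 0.547 m → arm 3.353 m, τ = 144.1 × 3.353 = 483.2 N·m counterclockwise.
Net load moment about support B = 3486 N·m counterclockwise.
Reaction R at support A is upward at 0.383 m, arm 3.517 m → moment R × 3.517 clockwise.
For rotational equilibrium, R × 3.517 = 3486, so R = 991 N.

R_A ≈ 991 N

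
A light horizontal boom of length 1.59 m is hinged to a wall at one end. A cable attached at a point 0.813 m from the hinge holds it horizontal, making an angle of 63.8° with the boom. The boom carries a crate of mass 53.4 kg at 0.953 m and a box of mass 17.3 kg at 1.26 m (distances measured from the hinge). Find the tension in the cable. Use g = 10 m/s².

T ≈ 996 N

About the hinge:
Crate: 53.4 × 10 = 534 N down at 0.953 m → arm 0.953 m, τ = 534 × 0.953 = 508.9 N·m clockwise.
Box: 17.3 × 10 = 173 N down at 1.26 m → arm 1.26 m, τ = 173 × 1.26 = 218 N·m clockwise.
Total clockwise load moment = 726.9 N·m.
The cable tension T acts at 0.813 m; only its component perpendicular to the boom, T sinθ, produces torque. sin 63.8° = 0.8973.
Balancing moments: T × 0.813 × 0.8973 = 726.9, giving T = 726.9 / 0.7295 = 996 N.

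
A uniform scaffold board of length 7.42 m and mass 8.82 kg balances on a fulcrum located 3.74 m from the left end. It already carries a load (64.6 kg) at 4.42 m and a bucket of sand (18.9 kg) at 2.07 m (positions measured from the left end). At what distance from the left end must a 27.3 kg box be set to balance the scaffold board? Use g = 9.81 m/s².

x ≈ 3.3 m from the left end

Take moments about the fulcrum (at 3.74 m from the left end).
Beam weight: 8.82 × 9.81 = 86.52 N down at 3.71 m → arm 0.03 m, τ = 86.52 × 0.03 = 2.596 N·m counterclockwise.
Load: 64.6 × 9.81 = 633.7 N down at 4.42 m → arm 0.68 m, τ = 633.7 × 0.68 = 430.9 N·m clockwise.
Bucket of sand: 18.9 × 9.81 = 185.4 N down at 2.07 m → arm 1.67 m, τ = 185.4 × 1.67 = 309.6 N·m counterclockwise.
Net moment of existing loads = 118.7 N·m clockwise.
The box weighs 27.3 × 9.81 = 267.8 N and must supply an equal counterclockwise moment, so its lever arm about the fulcrum is 118.7 / 267.8 = 0.443 m.
That puts it at 3.74 − 0.443 = 3.3 m from the left end.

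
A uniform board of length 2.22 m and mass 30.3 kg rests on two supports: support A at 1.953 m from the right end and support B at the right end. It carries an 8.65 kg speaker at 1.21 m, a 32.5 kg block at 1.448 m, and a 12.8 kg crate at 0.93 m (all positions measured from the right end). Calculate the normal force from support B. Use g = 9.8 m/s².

R_B ≈ 308 N

Sum moments about support A (its reaction then has zero moment arm).
Beam weight: 30.3 × 9.8 = 296.9 N down at 1.11 m → arm 0.843 m, τ = 296.9 × 0.843 = 250.3 N·m clockwise.
Speaker: 8.65 × 9.8 = 84.77 N down at 1.21 m → arm 0.743 m, τ = 84.77 × 0.743 = 62.98 N·m clockwise.
Block: 32.5 × 9.8 = 318.5 N down at 1.448 m → arm 0.505 m, τ = 318.5 × 0.505 = 160.8 N·m clockwise.
Crate: 12.8 × 9.8 = 125.4 N down at 0.93 m → arm 1.023 m, τ = 125.4 × 1.023 = 128.3 N·m clockwise.
Net load moment about support A = 602.4 N·m clockwise.
Reaction R at support B is upward at 0 m, arm 1.953 m → moment R × 1.953 counterclockwise.
For rotational equilibrium, R × 1.953 = 602.4, so R = 308 N.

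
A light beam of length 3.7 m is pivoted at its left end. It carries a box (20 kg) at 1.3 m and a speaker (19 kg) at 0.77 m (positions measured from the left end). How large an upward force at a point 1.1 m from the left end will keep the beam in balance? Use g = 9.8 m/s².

Sum moments about the left end (the unknown pivot reaction has zero arm there).
Box: 20 × 9.8 = 196 N down at 1.3 m → arm 1.3 m, τ = 196 × 1.3 = 254.8 N·m clockwise.
Speaker: 19 × 9.8 = 186.2 N down at 0.77 m → arm 0.77 m, τ = 186.2 × 0.77 = 143.4 N·m clockwise.
Net moment of the loads = 398.2 N·m clockwise.
The upward force F acts at a point 1.1 m from the left end, arm 1.1 m, giving F × 1.1 counterclockwise.
For rotational equilibrium, F × 1.1 = 398.2, so F = 398.2 / 1.1 = 362 N.

F ≈ 362 N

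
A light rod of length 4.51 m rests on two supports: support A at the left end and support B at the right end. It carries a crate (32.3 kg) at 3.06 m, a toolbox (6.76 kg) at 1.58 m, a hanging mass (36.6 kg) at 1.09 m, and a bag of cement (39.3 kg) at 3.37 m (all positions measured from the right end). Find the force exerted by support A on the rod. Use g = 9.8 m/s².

R_A ≈ 612 N

Choose support B as the axis so its reaction then has zero moment arm.
Crate: 32.3 × 9.8 = 316.5 N down at 3.06 m → arm 3.06 m, τ = 316.5 × 3.06 = 968.5 N·m counterclockwise.
Toolbox: 6.76 × 9.8 = 66.25 N down at 1.58 m → arm 1.58 m, τ = 66.25 × 1.58 = 104.7 N·m counterclockwise.
Hanging mass: 36.6 × 9.8 = 358.7 N down at 1.09 m → arm 1.09 m, τ = 358.7 × 1.09 = 391 N·m counterclockwise.
Bag of cement: 39.3 × 9.8 = 385.1 N down at 3.37 m → arm 3.37 m, τ = 385.1 × 3.37 = 1298 N·m counterclockwise.
Net load moment about support B = 2762 N·m counterclockwise.
Reaction R at support A is upward at 4.51 m, arm 4.51 m → moment R × 4.51 clockwise.
Setting net torque to zero: R × 4.51 = 2762 → R = 612 N.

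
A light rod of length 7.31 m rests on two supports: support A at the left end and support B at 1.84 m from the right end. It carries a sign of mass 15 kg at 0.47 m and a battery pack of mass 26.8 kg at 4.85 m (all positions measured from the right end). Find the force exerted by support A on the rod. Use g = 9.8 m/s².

Take moments about support B.
Sign: 15 × 9.8 = 147 N down at 0.47 m → arm 1.37 m, τ = 147 × 1.37 = 201.4 N·m clockwise.
Battery pack: 26.8 × 9.8 = 262.6 N down at 4.85 m → arm 3.01 m, τ = 262.6 × 3.01 = 790.4 N·m counterclockwise.
Net load moment about support B = 589 N·m counterclockwise.
Reaction R at support A is upward at 7.31 m, arm 5.47 m → moment R × 5.47 clockwise.
For rotational equilibrium, R × 5.47 = 589, so R = 108 N.

R_A ≈ 108 N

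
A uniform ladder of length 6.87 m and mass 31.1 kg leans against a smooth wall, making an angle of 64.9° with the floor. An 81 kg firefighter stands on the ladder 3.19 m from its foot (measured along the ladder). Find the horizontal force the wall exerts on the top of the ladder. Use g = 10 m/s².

Taking torques about the foot of the ladder:
Ladder weight 31.1×10 = 311 N acts at 3.435 m along the ladder; its horizontal arm is 3.435·cos64.9° = 1.457 m → τ = 453.1 N·m clockwise.
Firefighter: 81×10 = 810 N at 3.19 m → arm 1.353 m → τ = 1096 N·m clockwise.
Wall normal N acts horizontally at the top; its moment arm is the height L sinθ = 6.87·sin64.9° = 6.221 m, counterclockwise.
Setting net torque to zero: N × 6.221 = 1549 → N = 249 N.

N_wall ≈ 249 N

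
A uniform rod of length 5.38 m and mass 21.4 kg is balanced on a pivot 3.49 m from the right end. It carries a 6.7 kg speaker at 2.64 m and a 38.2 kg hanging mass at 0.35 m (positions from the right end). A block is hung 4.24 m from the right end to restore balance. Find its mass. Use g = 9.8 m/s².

m ≈ 190 kg

Taking torques about the pivot (at 3.49 m from the right end):
Beam weight: 21.4 × 9.8 = 209.7 N down at 2.69 m → arm 0.8 m, τ = 209.7 × 0.8 = 167.8 N·m clockwise.
Speaker: 6.7 × 9.8 = 65.66 N down at 2.64 m → arm 0.85 m, τ = 65.66 × 0.85 = 55.81 N·m clockwise.
Hanging mass: 38.2 × 9.8 = 374.4 N down at 0.35 m → arm 3.14 m, τ = 374.4 × 3.14 = 1176 N·m clockwise.
Net moment of known loads = 1400 N·m clockwise.
An unknown mass m at 4.24 m has arm 0.75 m; its moment is m·g·0.75 counterclockwise.
Setting net torque to zero: m × 9.8 × 0.75 = 1400 → m = 1400 / (9.8 × 0.75) = 190 kg.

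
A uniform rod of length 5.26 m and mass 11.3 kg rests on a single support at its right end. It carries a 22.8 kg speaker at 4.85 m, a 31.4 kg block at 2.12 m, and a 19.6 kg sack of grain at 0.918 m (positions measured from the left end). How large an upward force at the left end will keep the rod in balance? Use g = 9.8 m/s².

Taking torques about the right end:
Beam weight: 11.3 × 9.8 = 110.7 N down at 2.63 m → arm 2.63 m, τ = 110.7 × 2.63 = 291.1 N·m counterclockwise.
Speaker: 22.8 × 9.8 = 223.4 N down at 4.85 m → arm 0.41 m, τ = 223.4 × 0.41 = 91.59 N·m counterclockwise.
Block: 31.4 × 9.8 = 307.7 N down at 2.12 m → arm 3.14 m, τ = 307.7 × 3.14 = 966.2 N·m counterclockwise.
Sack of grain: 19.6 × 9.8 = 192.1 N down at 0.918 m → arm 4.342 m, τ = 192.1 × 4.342 = 834.1 N·m counterclockwise.
Net moment of the loads = 2183 N·m counterclockwise.
The upward force F acts at the left end, arm 5.26 m, giving F × 5.26 clockwise.
Balancing moments: F × 5.26 = 2183, giving F = 2183 / 5.26 = 415 N.

F ≈ 415 N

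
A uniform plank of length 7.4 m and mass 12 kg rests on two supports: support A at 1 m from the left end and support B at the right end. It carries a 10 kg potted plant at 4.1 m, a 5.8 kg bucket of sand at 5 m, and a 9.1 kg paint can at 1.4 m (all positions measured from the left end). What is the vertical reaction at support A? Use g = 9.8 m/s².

R_A ≈ 223 N

Choose support B as the axis so its reaction then has zero moment arm.
Beam weight: 12 × 9.8 = 117.6 N down at 3.7 m → arm 3.7 m, τ = 117.6 × 3.7 = 435.1 N·m counterclockwise.
Potted plant: 10 × 9.8 = 98 N down at 4.1 m → arm 3.3 m, τ = 98 × 3.3 = 323.4 N·m counterclockwise.
Bucket of sand: 5.8 × 9.8 = 56.84 N down at 5 m → arm 2.4 m, τ = 56.84 × 2.4 = 136.4 N·m counterclockwise.
Paint can: 9.1 × 9.8 = 89.18 N down at 1.4 m → arm 6 m, τ = 89.18 × 6 = 535.1 N·m counterclockwise.
Net load moment about support B = 1430 N·m counterclockwise.
Reaction R at support A is upward at 1 m, arm 6.4 m → moment R × 6.4 clockwise.
Balancing moments: R × 6.4 = 1430, giving R = 223 N.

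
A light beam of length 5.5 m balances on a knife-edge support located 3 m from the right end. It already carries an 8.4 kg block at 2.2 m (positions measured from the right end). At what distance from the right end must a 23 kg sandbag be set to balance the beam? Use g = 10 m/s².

About the knife-edge support (at 3 m from the right end):
Block: 8.4 × 10 = 84 N down at 2.2 m → arm 0.8 m, τ = 84 × 0.8 = 67.2 N·m clockwise.
Net moment of existing loads = 67.2 N·m clockwise.
The sandbag weighs 23 × 10 = 230 N and must supply an equal counterclockwise moment, so its lever arm about the knife-edge support is 67.2 / 230 = 0.292 m.
That puts it at 3 + 0.292 = 3.29 m from the right end.

x ≈ 3.29 m from the right end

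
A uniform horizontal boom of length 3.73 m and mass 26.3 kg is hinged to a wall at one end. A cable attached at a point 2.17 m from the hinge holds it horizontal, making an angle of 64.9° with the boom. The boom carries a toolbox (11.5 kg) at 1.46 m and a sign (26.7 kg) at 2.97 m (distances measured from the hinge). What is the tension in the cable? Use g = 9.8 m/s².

Choose the hinge as the axis so the unknown hinge reaction has zero arm there.
Beam weight: 26.3 × 9.8 = 257.7 N down at 1.865 m → arm 1.865 m, τ = 257.7 × 1.865 = 480.6 N·m clockwise.
Toolbox: 11.5 × 9.8 = 112.7 N down at 1.46 m → arm 1.46 m, τ = 112.7 × 1.46 = 164.5 N·m clockwise.
Sign: 26.7 × 9.8 = 261.7 N down at 2.97 m → arm 2.97 m, τ = 261.7 × 2.97 = 777.2 N·m clockwise.
Total clockwise load moment = 1422 N·m.
The cable tension T acts at 2.17 m; only its component perpendicular to the boom, T sinθ, produces torque. sin 64.9° = 0.9056.
Στ = 0 ⇒ T × 2.17 × 0.9056 = 1422 ⇒ T = 1422 / 1.965 = 724 N.

T ≈ 724 N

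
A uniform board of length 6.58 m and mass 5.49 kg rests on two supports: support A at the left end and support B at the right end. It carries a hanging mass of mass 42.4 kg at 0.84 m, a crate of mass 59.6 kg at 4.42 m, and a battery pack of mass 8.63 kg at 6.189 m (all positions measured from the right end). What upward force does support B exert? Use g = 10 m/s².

R_B ≈ 598 N

Choose support A as the axis so its reaction then has zero moment arm.
Beam weight: 5.49 × 10 = 54.9 N down at 3.29 m → arm 3.29 m, τ = 54.9 × 3.29 = 180.6 N·m clockwise.
Hanging mass: 42.4 × 10 = 424 N down at 0.84 m → arm 5.74 m, τ = 424 × 5.74 = 2434 N·m clockwise.
Crate: 59.6 × 10 = 596 N down at 4.42 m → arm 2.16 m, τ = 596 × 2.16 = 1287 N·m clockwise.
Battery pack: 8.63 × 10 = 86.3 N down at 6.189 m → arm 0.391 m, τ = 86.3 × 0.391 = 33.74 N·m clockwise.
Net load moment about support A = 3935 N·m clockwise.
Reaction R at support B is upward at 0 m, arm 6.58 m → moment R × 6.58 counterclockwise.
Setting net torque to zero: R × 6.58 = 3935 → R = 598 N.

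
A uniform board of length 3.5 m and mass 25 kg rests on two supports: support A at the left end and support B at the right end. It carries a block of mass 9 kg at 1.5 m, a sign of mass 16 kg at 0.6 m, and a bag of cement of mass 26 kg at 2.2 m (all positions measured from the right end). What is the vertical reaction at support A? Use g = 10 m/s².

R_A ≈ 354 N

Taking torques about support B:
Beam weight: 25 × 10 = 250 N down at 1.75 m → arm 1.75 m, τ = 250 × 1.75 = 437.5 N·m counterclockwise.
Block: 9 × 10 = 90 N down at 1.5 m → arm 1.5 m, τ = 90 × 1.5 = 135 N·m counterclockwise.
Sign: 16 × 10 = 160 N down at 0.6 m → arm 0.6 m, τ = 160 × 0.6 = 96 N·m counterclockwise.
Bag of cement: 26 × 10 = 260 N down at 2.2 m → arm 2.2 m, τ = 260 × 2.2 = 572 N·m counterclockwise.
Net load moment about support B = 1240 N·m counterclockwise.
Reaction R at support A is upward at 3.5 m, arm 3.5 m → moment R × 3.5 clockwise.
For rotational equilibrium, R × 3.5 = 1240, so R = 354 N.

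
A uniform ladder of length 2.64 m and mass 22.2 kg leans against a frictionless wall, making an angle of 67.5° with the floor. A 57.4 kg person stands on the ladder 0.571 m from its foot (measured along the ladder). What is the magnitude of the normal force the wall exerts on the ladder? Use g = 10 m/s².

About the foot of the ladder:
Ladder weight 22.2×10 = 222 N acts at 1.32 m along the ladder; its horizontal arm is 1.32·cos67.5° = 0.5051 m → τ = 112.1 N·m clockwise.
Person: 57.4×10 = 574 N at 0.571 m → arm 0.2185 m → τ = 125.4 N·m clockwise.
Wall normal N acts horizontally at the top; its moment arm is the height L sinθ = 2.64·sin67.5° = 2.439 m, counterclockwise.
For rotational equilibrium, N × 2.439 = 237.5, so N = 97.4 N.

N_wall ≈ 97.4 N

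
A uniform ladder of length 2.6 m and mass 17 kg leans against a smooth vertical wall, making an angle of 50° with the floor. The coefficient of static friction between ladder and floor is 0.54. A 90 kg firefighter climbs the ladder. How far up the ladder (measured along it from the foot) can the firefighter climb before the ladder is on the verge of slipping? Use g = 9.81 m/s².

Take moments about the foot of the ladder.
Ladder weight 17×9.81 = 166.8 N acts at 1.3 m along the ladder; its horizontal arm is 1.3·cos50° = 0.8356 m → τ = 139.4 N·m clockwise.
Firefighter weight 90×9.81 = 882.9 N at distance d → arm d·cos50° → τ = 882.9·d·0.6428 clockwise.
Wall normal N at the top has arm L sinθ = 1.992 m counterclockwise, so Στ = 0 gives N·1.992 = 139.4 + 567.5·d.
ΣFy = 0 ⇒ N_floor = 1050 N, so the maximum friction is μ_s·N_floor = 0.54×1050 = 567 N. ΣFx = 0 ⇒ N_wall = f, so at the slipping point N = 567 N.
Substituting: 567×1.992 = 139.4 + 567.5·d ⇒ d = (1129 − 139.4) / 567.5 = 1.74 m.

d ≈ 1.74 m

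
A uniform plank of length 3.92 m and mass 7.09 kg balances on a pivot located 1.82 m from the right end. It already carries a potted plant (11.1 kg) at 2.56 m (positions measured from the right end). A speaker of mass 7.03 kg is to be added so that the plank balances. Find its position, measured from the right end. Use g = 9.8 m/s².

About the pivot (at 1.82 m from the right end):
Beam weight: 7.09 × 9.8 = 69.48 N down at 1.96 m → arm 0.14 m, τ = 69.48 × 0.14 = 9.727 N·m counterclockwise.
Potted plant: 11.1 × 9.8 = 108.8 N down at 2.56 m → arm 0.74 m, τ = 108.8 × 0.74 = 80.51 N·m counterclockwise.
Net moment of existing loads = 90.24 N·m counterclockwise.
The speaker weighs 7.03 × 9.8 = 68.89 N and must supply an equal clockwise moment, so its lever arm about the pivot is 90.24 / 68.89 = 1.31 m.
That puts it at 1.82 − 1.31 = 0.51 m from the right end.

x ≈ 0.51 m from the right end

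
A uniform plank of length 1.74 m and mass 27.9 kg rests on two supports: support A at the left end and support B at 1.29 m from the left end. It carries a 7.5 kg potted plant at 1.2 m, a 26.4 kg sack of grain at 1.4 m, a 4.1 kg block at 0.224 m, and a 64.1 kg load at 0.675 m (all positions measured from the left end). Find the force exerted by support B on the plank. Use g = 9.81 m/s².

R_B ≈ 870 N

Taking torques about support A:
Beam weight: 27.9 × 9.81 = 273.7 N down at 0.87 m → arm 0.87 m, τ = 273.7 × 0.87 = 238.1 N·m clockwise.
Potted plant: 7.5 × 9.81 = 73.58 N down at 1.2 m → arm 1.2 m, τ = 73.58 × 1.2 = 88.3 N·m clockwise.
Sack of grain: 26.4 × 9.81 = 259 N down at 1.4 m → arm 1.4 m, τ = 259 × 1.4 = 362.6 N·m clockwise.
Block: 4.1 × 9.81 = 40.22 N down at 0.224 m → arm 0.224 m, τ = 40.22 × 0.224 = 9.009 N·m clockwise.
Load: 64.1 × 9.81 = 628.8 N down at 0.675 m → arm 0.675 m, τ = 628.8 × 0.675 = 424.4 N·m clockwise.
Net load moment about support A = 1122 N·m clockwise.
Reaction R at support B is upward at 1.29 m, arm 1.29 m → moment R × 1.29 counterclockwise.
Balancing moments: R × 1.29 = 1122, giving R = 870 N.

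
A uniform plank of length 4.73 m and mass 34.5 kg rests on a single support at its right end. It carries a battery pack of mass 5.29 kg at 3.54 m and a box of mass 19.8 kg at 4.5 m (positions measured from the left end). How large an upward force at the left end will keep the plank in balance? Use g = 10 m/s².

Sum moments about the right end (the unknown pivot reaction has zero arm there).
Beam weight: 34.5 × 10 = 345 N down at 2.365 m → arm 2.365 m, τ = 345 × 2.365 = 815.9 N·m counterclockwise.
Battery pack: 5.29 × 10 = 52.9 N down at 3.54 m → arm 1.19 m, τ = 52.9 × 1.19 = 62.95 N·m counterclockwise.
Box: 19.8 × 10 = 198 N down at 4.5 m → arm 0.23 m, τ = 198 × 0.23 = 45.54 N·m counterclockwise.
Net moment of the loads = 924.4 N·m counterclockwise.
The upward force F acts at the left end, arm 4.73 m, giving F × 4.73 clockwise.
Balancing moments: F × 4.73 = 924.4, giving F = 924.4 / 4.73 = 195 N.

F ≈ 195 N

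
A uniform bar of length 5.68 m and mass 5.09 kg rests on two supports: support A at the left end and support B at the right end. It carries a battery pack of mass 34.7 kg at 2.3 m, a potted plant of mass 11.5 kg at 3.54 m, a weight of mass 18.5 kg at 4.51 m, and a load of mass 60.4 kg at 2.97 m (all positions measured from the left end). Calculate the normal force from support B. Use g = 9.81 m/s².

R_B ≈ 687 N

About support A:
Beam weight: 5.09 × 9.81 = 49.93 N down at 2.84 m → arm 2.84 m, τ = 49.93 × 2.84 = 141.8 N·m clockwise.
Battery pack: 34.7 × 9.81 = 340.4 N down at 2.3 m → arm 2.3 m, τ = 340.4 × 2.3 = 782.9 N·m clockwise.
Potted plant: 11.5 × 9.81 = 112.8 N down at 3.54 m → arm 3.54 m, τ = 112.8 × 3.54 = 399.3 N·m clockwise.
Weight: 18.5 × 9.81 = 181.5 N down at 4.51 m → arm 4.51 m, τ = 181.5 × 4.51 = 818.6 N·m clockwise.
Load: 60.4 × 9.81 = 592.5 N down at 2.97 m → arm 2.97 m, τ = 592.5 × 2.97 = 1760 N·m clockwise.
Net load moment about support A = 3903 N·m clockwise.
Reaction R at support B is upward at 5.68 m, arm 5.68 m → moment R × 5.68 counterclockwise.
For rotational equilibrium, R × 5.68 = 3903, so R = 687 N.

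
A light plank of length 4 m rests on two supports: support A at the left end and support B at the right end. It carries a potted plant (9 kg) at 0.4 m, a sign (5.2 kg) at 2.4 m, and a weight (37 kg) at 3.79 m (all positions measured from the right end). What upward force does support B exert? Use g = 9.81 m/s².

Sum moments about support A (its reaction then has zero moment arm).
Potted plant: 9 × 9.81 = 88.29 N down at 0.4 m → arm 3.6 m, τ = 88.29 × 3.6 = 317.8 N·m clockwise.
Sign: 5.2 × 9.81 = 51.01 N down at 2.4 m → arm 1.6 m, τ = 51.01 × 1.6 = 81.62 N·m clockwise.
Weight: 37 × 9.81 = 363 N down at 3.79 m → arm 0.21 m, τ = 363 × 0.21 = 76.23 N·m clockwise.
Net load moment about support A = 475.7 N·m clockwise.
Reaction R at support B is upward at 0 m, arm 4 m → moment R × 4 counterclockwise.
Balancing moments: R × 4 = 475.7, giving R = 119 N.

R_B ≈ 119 N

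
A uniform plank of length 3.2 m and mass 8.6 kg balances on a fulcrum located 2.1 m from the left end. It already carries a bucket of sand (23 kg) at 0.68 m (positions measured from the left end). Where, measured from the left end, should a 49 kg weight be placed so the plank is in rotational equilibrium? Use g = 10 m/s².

Sum moments about the fulcrum (at 2.1 m from the left end) (the support reaction has zero arm there).
Beam weight: 8.6 × 10 = 86 N down at 1.6 m → arm 0.5 m, τ = 86 × 0.5 = 43 N·m counterclockwise.
Bucket of sand: 23 × 10 = 230 N down at 0.68 m → arm 1.42 m, τ = 230 × 1.42 = 326.6 N·m counterclockwise.
Net moment of existing loads = 369.6 N·m counterclockwise.
The weight weighs 49 × 10 = 490 N and must supply an equal clockwise moment, so its lever arm about the fulcrum is 369.6 / 490 = 0.754 m.
That puts it at 2.1 + 0.754 = 2.85 m from the left end.

x ≈ 2.85 m from the left end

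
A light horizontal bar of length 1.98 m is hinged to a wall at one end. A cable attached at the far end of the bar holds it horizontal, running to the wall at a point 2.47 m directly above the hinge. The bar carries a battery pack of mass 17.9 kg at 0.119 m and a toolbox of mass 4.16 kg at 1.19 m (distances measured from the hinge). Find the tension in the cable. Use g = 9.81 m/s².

About the hinge:
Battery pack: 17.9 × 9.81 = 175.6 N down at 0.119 m → arm 0.119 m, τ = 175.6 × 0.119 = 20.9 N·m clockwise.
Toolbox: 4.16 × 9.81 = 40.81 N down at 1.19 m → arm 1.19 m, τ = 40.81 × 1.19 = 48.56 N·m clockwise.
Total clockwise load moment = 69.46 N·m.
The cable tension T acts at 1.98 m; only its component perpendicular to the bar, T sinθ, produces torque. sinθ = h/√(h²+d²) = 2.47/√(2.47²+1.98²) = 0.7803.
Στ = 0 ⇒ T × 1.98 × 0.7803 = 69.46 ⇒ T = 69.46 / 1.545 = 45 N.

T ≈ 45 N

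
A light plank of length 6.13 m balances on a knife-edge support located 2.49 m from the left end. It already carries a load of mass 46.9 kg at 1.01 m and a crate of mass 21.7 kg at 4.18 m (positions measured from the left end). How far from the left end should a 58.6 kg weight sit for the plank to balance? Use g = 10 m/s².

x ≈ 3.05 m from the left end

Taking torques about the knife-edge support (at 2.49 m from the left end):
Load: 46.9 × 10 = 469 N down at 1.01 m → arm 1.48 m, τ = 469 × 1.48 = 694.1 N·m counterclockwise.
Crate: 21.7 × 10 = 217 N down at 4.18 m → arm 1.69 m, τ = 217 × 1.69 = 366.7 N·m clockwise.
Net moment of existing loads = 327.4 N·m counterclockwise.
The weight weighs 58.6 × 10 = 586 N and must supply an equal clockwise moment, so its lever arm about the knife-edge support is 327.4 / 586 = 0.559 m.
That puts it at 2.49 + 0.559 = 3.05 m from the left end.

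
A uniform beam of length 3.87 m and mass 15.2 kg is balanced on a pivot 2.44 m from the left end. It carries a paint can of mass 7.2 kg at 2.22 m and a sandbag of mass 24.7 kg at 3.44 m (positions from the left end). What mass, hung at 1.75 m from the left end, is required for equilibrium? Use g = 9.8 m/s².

m ≈ 22.4 kg

Choose the pivot (at 2.44 m from the left end) as the axis so the support reaction has zero arm there.
Beam weight: 15.2 × 9.8 = 149 N down at 1.935 m → arm 0.505 m, τ = 149 × 0.505 = 75.25 N·m counterclockwise.
Paint can: 7.2 × 9.8 = 70.56 N down at 2.22 m → arm 0.22 m, τ = 70.56 × 0.22 = 15.52 N·m counterclockwise.
Sandbag: 24.7 × 9.8 = 242.1 N down at 3.44 m → arm 1 m, τ = 242.1 × 1 = 242.1 N·m clockwise.
Net moment of known loads = 151.3 N·m clockwise.
An unknown mass m at 1.75 m has arm 0.69 m; its moment is m·g·0.69 counterclockwise.
Balancing moments: m × 9.8 × 0.69 = 151.3, giving m = 151.3 / (9.8 × 0.69) = 22.4 kg.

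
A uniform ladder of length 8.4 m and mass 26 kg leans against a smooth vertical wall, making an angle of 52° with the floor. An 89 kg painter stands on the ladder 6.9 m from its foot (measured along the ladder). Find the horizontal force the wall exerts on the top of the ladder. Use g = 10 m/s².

N_wall ≈ 673 N

Sum moments about the foot of the ladder (the floor normal and friction both act there and drop out).
Ladder weight 26×10 = 260 N acts at 4.2 m along the ladder; its horizontal arm is 4.2·cos52° = 2.586 m → τ = 672.4 N·m clockwise.
Painter: 89×10 = 890 N at 6.9 m → arm 4.248 m → τ = 3781 N·m clockwise.
Wall normal N acts horizontally at the top; its moment arm is the height L sinθ = 8.4·sin52° = 6.619 m, counterclockwise.
Στ = 0 ⇒ N × 6.619 = 4453 ⇒ N = 673 N.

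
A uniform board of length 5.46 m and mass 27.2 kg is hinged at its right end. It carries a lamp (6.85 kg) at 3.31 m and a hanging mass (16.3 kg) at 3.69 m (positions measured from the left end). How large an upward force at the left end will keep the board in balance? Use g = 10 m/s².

About the right end:
Beam weight: 27.2 × 10 = 272 N down at 2.73 m → arm 2.73 m, τ = 272 × 2.73 = 742.6 N·m counterclockwise.
Lamp: 6.85 × 10 = 68.5 N down at 3.31 m → arm 2.15 m, τ = 68.5 × 2.15 = 147.3 N·m counterclockwise.
Hanging mass: 16.3 × 10 = 163 N down at 3.69 m → arm 1.77 m, τ = 163 × 1.77 = 288.5 N·m counterclockwise.
Net moment of the loads = 1178 N·m counterclockwise.
The upward force F acts at the left end, arm 5.46 m, giving F × 5.46 clockwise.
Setting net torque to zero: F × 5.46 = 1178 → F = 1178 / 5.46 = 216 N.

F ≈ 216 N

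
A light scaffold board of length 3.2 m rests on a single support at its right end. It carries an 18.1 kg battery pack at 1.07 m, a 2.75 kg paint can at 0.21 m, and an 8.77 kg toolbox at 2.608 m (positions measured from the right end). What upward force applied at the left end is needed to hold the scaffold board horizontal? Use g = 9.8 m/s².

F ≈ 131 N

Take moments about the right end.
Battery pack: 18.1 × 9.8 = 177.4 N down at 1.07 m → arm 1.07 m, τ = 177.4 × 1.07 = 189.8 N·m counterclockwise.
Paint can: 2.75 × 9.8 = 26.95 N down at 0.21 m → arm 0.21 m, τ = 26.95 × 0.21 = 5.659 N·m counterclockwise.
Toolbox: 8.77 × 9.8 = 85.95 N down at 2.608 m → arm 2.608 m, τ = 85.95 × 2.608 = 224.2 N·m counterclockwise.
Net moment of the loads = 419.7 N·m counterclockwise.
The upward force F acts at the left end, arm 3.2 m, giving F × 3.2 clockwise.
Balancing moments: F × 3.2 = 419.7, giving F = 419.7 / 3.2 = 131 N.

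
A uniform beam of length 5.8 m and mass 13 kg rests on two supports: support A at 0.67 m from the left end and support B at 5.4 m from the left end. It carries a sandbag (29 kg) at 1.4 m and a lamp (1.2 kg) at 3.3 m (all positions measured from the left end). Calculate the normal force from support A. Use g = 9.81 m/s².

About support B:
Beam weight: 13 × 9.81 = 127.5 N down at 2.9 m → arm 2.5 m, τ = 127.5 × 2.5 = 318.8 N·m counterclockwise.
Sandbag: 29 × 9.81 = 284.5 N down at 1.4 m → arm 4 m, τ = 284.5 × 4 = 1138 N·m counterclockwise.
Lamp: 1.2 × 9.81 = 11.77 N down at 3.3 m → arm 2.1 m, τ = 11.77 × 2.1 = 24.72 N·m counterclockwise.
Net load moment about support B = 1482 N·m counterclockwise.
Reaction R at support A is upward at 0.67 m, arm 4.73 m → moment R × 4.73 clockwise.
Balancing moments: R × 4.73 = 1482, giving R = 313 N.

R_A ≈ 313 N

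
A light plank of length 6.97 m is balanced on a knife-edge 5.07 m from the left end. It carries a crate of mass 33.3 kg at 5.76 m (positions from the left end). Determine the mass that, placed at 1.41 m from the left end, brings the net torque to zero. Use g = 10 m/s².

m ≈ 6.28 kg

Taking torques about the knife-edge (at 5.07 m from the left end):
Crate: 33.3 × 10 = 333 N down at 5.76 m → arm 0.69 m, τ = 333 × 0.69 = 229.8 N·m clockwise.
Net moment of known loads = 229.8 N·m clockwise.
An unknown mass m at 1.41 m has arm 3.66 m; its moment is m·g·3.66 counterclockwise.
For rotational equilibrium, m × 10 × 3.66 = 229.8, so m = 229.8 / (10 × 3.66) = 6.28 kg.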